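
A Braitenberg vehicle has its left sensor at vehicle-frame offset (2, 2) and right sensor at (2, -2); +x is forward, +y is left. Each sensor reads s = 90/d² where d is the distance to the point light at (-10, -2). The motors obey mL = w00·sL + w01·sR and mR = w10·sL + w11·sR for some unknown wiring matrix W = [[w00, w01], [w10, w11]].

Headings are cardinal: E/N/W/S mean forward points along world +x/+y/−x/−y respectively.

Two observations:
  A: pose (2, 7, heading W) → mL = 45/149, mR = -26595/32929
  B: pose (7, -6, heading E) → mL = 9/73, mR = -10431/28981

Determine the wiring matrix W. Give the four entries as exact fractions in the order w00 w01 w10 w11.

1/2 0 -1 -1/2

obs A: pose=(2,7,W) → sL=90/149, sR=90/221, mL=45/149, mR=-26595/32929
obs B: pose=(7,-6,E) → sL=18/73, sR=90/397, mL=9/73, mR=-10431/28981
sensor matrix S = [[90/149, 90/221], [18/73, 90/397]]; det S = 34849440/954315349
solve [mL_A; mL_B] = S·[w00; w01] and [mR_A; mR_B] = S·[w10; w11]:
  w00 = 1/2, w01 = 0, w10 = -1, w11 = -1/2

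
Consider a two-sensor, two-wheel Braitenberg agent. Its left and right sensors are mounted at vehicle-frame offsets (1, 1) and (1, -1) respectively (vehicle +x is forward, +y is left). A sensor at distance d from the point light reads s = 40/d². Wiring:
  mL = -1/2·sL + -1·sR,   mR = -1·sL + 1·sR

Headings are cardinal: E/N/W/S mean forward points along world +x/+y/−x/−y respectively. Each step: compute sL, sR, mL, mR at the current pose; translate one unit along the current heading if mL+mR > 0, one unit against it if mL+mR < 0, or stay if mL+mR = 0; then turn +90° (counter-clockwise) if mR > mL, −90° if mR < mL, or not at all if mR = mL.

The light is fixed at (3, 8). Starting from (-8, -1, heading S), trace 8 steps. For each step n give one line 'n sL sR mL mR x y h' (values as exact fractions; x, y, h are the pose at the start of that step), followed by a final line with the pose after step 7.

n=0: pose=(-8,-1,S); sL=1/5, sR=10/61; mL=-161/610, mR=-11/305; mL+mR=-3/10 → advance -1; mR−mL=139/610 → turn +1·90°
n=1: pose=(-8,0,E); sL=40/149, sR=40/181; mL=-9580/26969, mR=-1280/26969; mL+mR=-60/149 → advance -1; mR−mL=8300/26969 → turn +1·90°
n=2: pose=(-9,0,N); sL=20/109, sR=4/17; mL=-606/1853, mR=96/1853; mL+mR=-30/109 → advance -1; mR−mL=702/1853 → turn +1·90°
n=3: pose=(-9,-1,W); sL=40/269, sR=40/233; mL=-15420/62677, mR=1440/62677; mL+mR=-60/269 → advance -1; mR−mL=16860/62677 → turn +1·90°
n=4: pose=(-8,-1,S); sL=1/5, sR=10/61; mL=-161/610, mR=-11/305; mL+mR=-3/10 → advance -1; mR−mL=139/610 → turn +1·90°
n=5: pose=(-8,0,E); sL=40/149, sR=40/181; mL=-9580/26969, mR=-1280/26969; mL+mR=-60/149 → advance -1; mR−mL=8300/26969 → turn +1·90°
n=6: pose=(-9,0,N); sL=20/109, sR=4/17; mL=-606/1853, mR=96/1853; mL+mR=-30/109 → advance -1; mR−mL=702/1853 → turn +1·90°
n=7: pose=(-9,-1,W); sL=40/269, sR=40/233; mL=-15420/62677, mR=1440/62677; mL+mR=-60/269 → advance -1; mR−mL=16860/62677 → turn +1·90°

0 1/5 10/61 -161/610 -11/305 -8 -1 S
1 40/149 40/181 -9580/26969 -1280/26969 -8 0 E
2 20/109 4/17 -606/1853 96/1853 -9 0 N
3 40/269 40/233 -15420/62677 1440/62677 -9 -1 W
4 1/5 10/61 -161/610 -11/305 -8 -1 S
5 40/149 40/181 -9580/26969 -1280/26969 -8 0 E
6 20/109 4/17 -606/1853 96/1853 -9 0 N
7 40/269 40/233 -15420/62677 1440/62677 -9 -1 W
final -8 -1 S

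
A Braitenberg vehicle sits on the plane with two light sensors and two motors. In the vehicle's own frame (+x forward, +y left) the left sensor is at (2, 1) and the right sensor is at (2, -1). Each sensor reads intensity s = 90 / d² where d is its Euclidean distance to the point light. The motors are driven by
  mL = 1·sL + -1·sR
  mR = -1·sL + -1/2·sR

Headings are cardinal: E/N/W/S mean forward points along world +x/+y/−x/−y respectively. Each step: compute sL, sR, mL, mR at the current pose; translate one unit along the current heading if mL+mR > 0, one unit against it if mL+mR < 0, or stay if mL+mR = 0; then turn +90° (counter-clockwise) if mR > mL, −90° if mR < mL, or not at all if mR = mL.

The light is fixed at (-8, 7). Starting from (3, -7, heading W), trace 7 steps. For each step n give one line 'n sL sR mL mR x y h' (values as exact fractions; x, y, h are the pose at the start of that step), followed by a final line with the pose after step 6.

0 5/17 9/25 -28/425 -403/850 3 -7 W
1 18/53 90/313 864/16589 -8019/16589 4 -7 N
2 45/196 45/226 675/22148 -3645/11074 4 -8 E
3 90/433 90/389 -3960/168437 -54495/168437 3 -8 S
4 5/17 9/25 -28/425 -403/850 3 -7 W
5 18/53 90/313 864/16589 -8019/16589 4 -7 N
6 45/196 45/226 675/22148 -3645/11074 4 -8 E
final 3 -8 S

n=0: pose=(3,-7,W); sL=5/17, sR=9/25; mL=-28/425, mR=-403/850; mL+mR=-27/50 → advance -1; mR−mL=-347/850 → turn -1·90°
n=1: pose=(4,-7,N); sL=18/53, sR=90/313; mL=864/16589, mR=-8019/16589; mL+mR=-135/313 → advance -1; mR−mL=-8883/16589 → turn -1·90°
n=2: pose=(4,-8,E); sL=45/196, sR=45/226; mL=675/22148, mR=-3645/11074; mL+mR=-135/452 → advance -1; mR−mL=-7965/22148 → turn -1·90°
n=3: pose=(3,-8,S); sL=90/433, sR=90/389; mL=-3960/168437, mR=-54495/168437; mL+mR=-135/389 → advance -1; mR−mL=-50535/168437 → turn -1·90°
n=4: pose=(3,-7,W); sL=5/17, sR=9/25; mL=-28/425, mR=-403/850; mL+mR=-27/50 → advance -1; mR−mL=-347/850 → turn -1·90°
n=5: pose=(4,-7,N); sL=18/53, sR=90/313; mL=864/16589, mR=-8019/16589; mL+mR=-135/313 → advance -1; mR−mL=-8883/16589 → turn -1·90°
n=6: pose=(4,-8,E); sL=45/196, sR=45/226; mL=675/22148, mR=-3645/11074; mL+mR=-135/452 → advance -1; mR−mL=-7965/22148 → turn -1·90°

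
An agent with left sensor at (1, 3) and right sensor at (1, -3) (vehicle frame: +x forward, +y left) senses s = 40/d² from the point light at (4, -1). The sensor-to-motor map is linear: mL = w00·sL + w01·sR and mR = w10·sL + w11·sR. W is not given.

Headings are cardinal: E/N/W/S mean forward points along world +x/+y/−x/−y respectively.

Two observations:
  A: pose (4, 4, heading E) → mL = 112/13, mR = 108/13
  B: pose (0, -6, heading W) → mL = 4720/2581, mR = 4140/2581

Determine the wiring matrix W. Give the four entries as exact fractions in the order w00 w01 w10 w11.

1 1 1/2 1

obs A: pose=(4,4,E) → sL=8/13, sR=8, mL=112/13, mR=108/13
obs B: pose=(0,-6,W) → sL=40/89, sR=40/29, mL=4720/2581, mR=4140/2581
sensor matrix S = [[8/13, 8], [40/89, 40/29]]; det S = -92160/33553
solve [mL_A; mL_B] = S·[w00; w01] and [mR_A; mR_B] = S·[w10; w11]:
  w00 = 1, w01 = 1, w10 = 1/2, w11 = 1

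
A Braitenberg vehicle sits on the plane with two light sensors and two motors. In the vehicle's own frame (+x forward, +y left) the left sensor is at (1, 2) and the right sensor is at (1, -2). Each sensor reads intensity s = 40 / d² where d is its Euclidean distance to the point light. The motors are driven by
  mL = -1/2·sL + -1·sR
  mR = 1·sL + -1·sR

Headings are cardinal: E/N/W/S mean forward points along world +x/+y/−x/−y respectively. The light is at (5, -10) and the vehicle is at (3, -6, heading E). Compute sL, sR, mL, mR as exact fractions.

left sensor world pos  = (4, -4); dL² = 37
right sensor world pos = (4, -8); dR² = 5
sL = 40/37 = 40/37
sR = 40/5 = 8
mL = -1/2·sL + -1·sR = -316/37
mR = 1·sL + -1·sR = -256/37

40/37 8 -316/37 -256/37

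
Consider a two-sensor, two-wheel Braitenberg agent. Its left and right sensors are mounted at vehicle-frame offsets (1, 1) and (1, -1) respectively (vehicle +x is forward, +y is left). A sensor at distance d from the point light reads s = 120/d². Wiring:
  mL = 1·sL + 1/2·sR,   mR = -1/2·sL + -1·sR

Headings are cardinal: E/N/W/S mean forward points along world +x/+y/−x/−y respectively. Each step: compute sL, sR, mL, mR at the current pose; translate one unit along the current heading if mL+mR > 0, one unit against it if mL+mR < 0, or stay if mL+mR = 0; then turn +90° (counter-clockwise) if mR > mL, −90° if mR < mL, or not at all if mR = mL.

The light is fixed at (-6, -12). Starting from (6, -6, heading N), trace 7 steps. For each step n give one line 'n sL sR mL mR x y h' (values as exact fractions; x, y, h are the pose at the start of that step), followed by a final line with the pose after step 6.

n=0: pose=(6,-6,N); sL=12/17, sR=60/109; mL=1818/1853, mR=-1674/1853; mL+mR=144/1853 → advance +1; mR−mL=-3492/1853 → turn -1·90°
n=1: pose=(6,-5,E); sL=120/233, sR=24/41; mL=7716/9553, mR=-8052/9553; mL+mR=-336/9553 → advance -1; mR−mL=-15768/9553 → turn -1·90°
n=2: pose=(5,-5,S); sL=2/3, sR=15/17; mL=113/102, mR=-62/51; mL+mR=-11/102 → advance -1; mR−mL=-79/34 → turn -1·90°
n=3: pose=(5,-4,W); sL=120/149, sR=120/181; mL=30660/26969, mR=-28740/26969; mL+mR=1920/26969 → advance +1; mR−mL=-59400/26969 → turn -1·90°
n=4: pose=(4,-4,N); sL=20/27, sR=60/101; mL=2830/2727, mR=-2630/2727; mL+mR=200/2727 → advance +1; mR−mL=-1820/909 → turn -1·90°
n=5: pose=(4,-3,E); sL=120/221, sR=24/37; mL=7092/8177, mR=-7524/8177; mL+mR=-432/8177 → advance -1; mR−mL=-14616/8177 → turn -1·90°
n=6: pose=(3,-3,S); sL=30/41, sR=15/16; mL=1575/1312, mR=-855/656; mL+mR=-135/1312 → advance -1; mR−mL=-3285/1312 → turn -1·90°

0 12/17 60/109 1818/1853 -1674/1853 6 -6 N
1 120/233 24/41 7716/9553 -8052/9553 6 -5 E
2 2/3 15/17 113/102 -62/51 5 -5 S
3 120/149 120/181 30660/26969 -28740/26969 5 -4 W
4 20/27 60/101 2830/2727 -2630/2727 4 -4 N
5 120/221 24/37 7092/8177 -7524/8177 4 -3 E
6 30/41 15/16 1575/1312 -855/656 3 -3 S
final 3 -2 W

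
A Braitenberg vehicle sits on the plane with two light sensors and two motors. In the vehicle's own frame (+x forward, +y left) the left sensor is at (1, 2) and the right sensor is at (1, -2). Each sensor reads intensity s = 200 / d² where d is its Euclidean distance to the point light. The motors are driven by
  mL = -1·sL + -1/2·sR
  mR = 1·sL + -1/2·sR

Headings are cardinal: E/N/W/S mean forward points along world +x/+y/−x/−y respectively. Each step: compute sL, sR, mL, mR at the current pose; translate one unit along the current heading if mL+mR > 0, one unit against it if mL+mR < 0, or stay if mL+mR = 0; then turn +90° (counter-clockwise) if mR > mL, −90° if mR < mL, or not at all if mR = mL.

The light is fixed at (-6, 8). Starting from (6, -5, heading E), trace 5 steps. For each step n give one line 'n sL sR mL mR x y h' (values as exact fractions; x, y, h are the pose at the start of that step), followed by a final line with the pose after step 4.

n=0: pose=(6,-5,E); sL=20/29, sR=100/197; mL=-5390/5713, mR=2490/5713; mL+mR=-100/197 → advance -1; mR−mL=40/29 → turn +1·90°
n=1: pose=(5,-5,N); sL=8/9, sR=200/313; mL=-3404/2817, mR=1604/2817; mL+mR=-200/313 → advance -1; mR−mL=16/9 → turn +1·90°
n=2: pose=(5,-6,W); sL=50/89, sR=50/61; mL=-5275/5429, mR=825/5429; mL+mR=-50/61 → advance -1; mR−mL=100/89 → turn +1·90°
n=3: pose=(6,-6,S); sL=200/421, sR=8/13; mL=-4284/5473, mR=916/5473; mL+mR=-8/13 → advance -1; mR−mL=400/421 → turn +1·90°
n=4: pose=(6,-5,E); sL=20/29, sR=100/197; mL=-5390/5713, mR=2490/5713; mL+mR=-100/197 → advance -1; mR−mL=40/29 → turn +1·90°

0 20/29 100/197 -5390/5713 2490/5713 6 -5 E
1 8/9 200/313 -3404/2817 1604/2817 5 -5 N
2 50/89 50/61 -5275/5429 825/5429 5 -6 W
3 200/421 8/13 -4284/5473 916/5473 6 -6 S
4 20/29 100/197 -5390/5713 2490/5713 6 -5 E
final 5 -5 N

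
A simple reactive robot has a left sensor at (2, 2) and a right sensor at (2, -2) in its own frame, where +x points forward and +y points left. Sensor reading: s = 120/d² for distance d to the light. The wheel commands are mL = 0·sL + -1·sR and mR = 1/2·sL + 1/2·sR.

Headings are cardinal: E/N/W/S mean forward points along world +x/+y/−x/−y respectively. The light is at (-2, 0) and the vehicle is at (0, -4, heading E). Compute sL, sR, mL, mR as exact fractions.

left sensor world pos  = (2, -2); dL² = 20
right sensor world pos = (2, -6); dR² = 52
sL = 120/20 = 6
sR = 120/52 = 30/13
mL = 0·sL + -1·sR = -30/13
mR = 1/2·sL + 1/2·sR = 54/13

6 30/13 -30/13 54/13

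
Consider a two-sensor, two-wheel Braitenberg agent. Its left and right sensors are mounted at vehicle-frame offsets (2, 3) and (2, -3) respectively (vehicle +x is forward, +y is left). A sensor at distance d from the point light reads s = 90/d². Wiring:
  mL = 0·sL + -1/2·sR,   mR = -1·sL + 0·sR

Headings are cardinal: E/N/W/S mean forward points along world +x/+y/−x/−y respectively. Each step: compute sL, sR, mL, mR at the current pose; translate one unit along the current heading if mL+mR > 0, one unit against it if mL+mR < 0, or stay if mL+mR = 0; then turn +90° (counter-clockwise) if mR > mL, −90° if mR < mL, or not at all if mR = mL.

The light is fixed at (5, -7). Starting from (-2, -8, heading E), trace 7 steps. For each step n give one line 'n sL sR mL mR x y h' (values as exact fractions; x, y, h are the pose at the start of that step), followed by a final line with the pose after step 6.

0 90/29 90/41 -45/41 -90/29 -2 -8 E
1 45/17 9/13 -9/26 -45/17 -3 -8 S
2 90/109 90/109 -45/109 -90/109 -3 -7 W
3 45/52 9/2 -9/4 -45/52 -2 -7 N
4 90/97 18/17 -9/17 -90/97 -2 -8 W
5 45/41 9 -9/2 -45/41 -1 -8 N
6 90/89 18/13 -9/13 -90/89 -1 -9 W
final 0 -9 N

n=0: pose=(-2,-8,E); sL=90/29, sR=90/41; mL=-45/41, mR=-90/29; mL+mR=-4995/1189 → advance -1; mR−mL=-2385/1189 → turn -1·90°
n=1: pose=(-3,-8,S); sL=45/17, sR=9/13; mL=-9/26, mR=-45/17; mL+mR=-1323/442 → advance -1; mR−mL=-1017/442 → turn -1·90°
n=2: pose=(-3,-7,W); sL=90/109, sR=90/109; mL=-45/109, mR=-90/109; mL+mR=-135/109 → advance -1; mR−mL=-45/109 → turn -1·90°
n=3: pose=(-2,-7,N); sL=45/52, sR=9/2; mL=-9/4, mR=-45/52; mL+mR=-81/26 → advance -1; mR−mL=18/13 → turn +1·90°
n=4: pose=(-2,-8,W); sL=90/97, sR=18/17; mL=-9/17, mR=-90/97; mL+mR=-2403/1649 → advance -1; mR−mL=-657/1649 → turn -1·90°
n=5: pose=(-1,-8,N); sL=45/41, sR=9; mL=-9/2, mR=-45/41; mL+mR=-459/82 → advance -1; mR−mL=279/82 → turn +1·90°
n=6: pose=(-1,-9,W); sL=90/89, sR=18/13; mL=-9/13, mR=-90/89; mL+mR=-1971/1157 → advance -1; mR−mL=-369/1157 → turn -1·90°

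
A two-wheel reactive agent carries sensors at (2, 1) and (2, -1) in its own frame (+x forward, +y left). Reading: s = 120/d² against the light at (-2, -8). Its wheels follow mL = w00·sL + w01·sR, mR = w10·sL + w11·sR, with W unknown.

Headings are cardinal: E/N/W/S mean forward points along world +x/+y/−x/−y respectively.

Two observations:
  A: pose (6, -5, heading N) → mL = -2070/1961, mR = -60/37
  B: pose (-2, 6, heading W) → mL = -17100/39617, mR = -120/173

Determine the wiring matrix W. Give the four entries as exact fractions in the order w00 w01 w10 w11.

obs A: pose=(6,-5,N) → sL=60/37, sR=60/53, mL=-2070/1961, mR=-60/37
obs B: pose=(-2,6,W) → sL=120/173, sR=120/229, mL=-17100/39617, mR=-120/173
sensor matrix S = [[60/37, 60/53], [120/173, 120/229]]; det S = 5011200/77688937
solve [mL_A; mL_B] = S·[w00; w01] and [mR_A; mR_B] = S·[w10; w11]:
  w00 = -1, w01 = 1/2, w10 = -1, w11 = 0

-1 1/2 -1 0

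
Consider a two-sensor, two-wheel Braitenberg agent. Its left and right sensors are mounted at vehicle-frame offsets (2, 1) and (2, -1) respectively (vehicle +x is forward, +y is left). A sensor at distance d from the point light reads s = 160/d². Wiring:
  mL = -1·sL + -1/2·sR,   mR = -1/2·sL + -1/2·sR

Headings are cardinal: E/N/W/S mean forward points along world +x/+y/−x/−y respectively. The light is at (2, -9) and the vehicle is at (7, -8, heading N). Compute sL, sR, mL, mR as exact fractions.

left sensor world pos  = (6, -6); dL² = 25
right sensor world pos = (8, -6); dR² = 45
sL = 160/25 = 32/5
sR = 160/45 = 32/9
mL = -1·sL + -1/2·sR = -368/45
mR = -1/2·sL + -1/2·sR = -224/45

32/5 32/9 -368/45 -224/45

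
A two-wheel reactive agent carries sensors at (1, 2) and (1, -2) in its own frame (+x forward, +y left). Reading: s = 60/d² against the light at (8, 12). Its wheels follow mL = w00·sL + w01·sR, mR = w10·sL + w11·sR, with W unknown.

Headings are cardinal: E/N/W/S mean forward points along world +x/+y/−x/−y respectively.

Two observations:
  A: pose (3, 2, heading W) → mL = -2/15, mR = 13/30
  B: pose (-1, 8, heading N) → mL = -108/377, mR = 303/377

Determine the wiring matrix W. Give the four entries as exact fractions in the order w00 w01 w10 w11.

obs A: pose=(3,2,W) → sL=1/3, sR=3/5, mL=-2/15, mR=13/30
obs B: pose=(-1,8,N) → sL=6/13, sR=30/29, mL=-108/377, mR=303/377
sensor matrix S = [[1/3, 3/5], [6/13, 30/29]]; det S = 128/1885
solve [mL_A; mL_B] = S·[w00; w01] and [mR_A; mR_B] = S·[w10; w11]:
  w00 = 1/2, w01 = -1/2, w10 = -1/2, w11 = 1

1/2 -1/2 -1/2 1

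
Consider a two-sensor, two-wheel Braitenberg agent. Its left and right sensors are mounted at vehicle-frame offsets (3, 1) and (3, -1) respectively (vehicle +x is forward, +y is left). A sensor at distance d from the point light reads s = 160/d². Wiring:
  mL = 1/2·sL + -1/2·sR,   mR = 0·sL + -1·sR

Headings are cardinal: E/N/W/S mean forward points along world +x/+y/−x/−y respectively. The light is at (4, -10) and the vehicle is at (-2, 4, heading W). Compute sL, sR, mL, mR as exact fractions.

left sensor world pos  = (-5, 3); dL² = 250
right sensor world pos = (-5, 5); dR² = 306
sL = 160/250 = 16/25
sR = 160/306 = 80/153
mL = 1/2·sL + -1/2·sR = 224/3825
mR = 0·sL + -1·sR = -80/153

16/25 80/153 224/3825 -80/153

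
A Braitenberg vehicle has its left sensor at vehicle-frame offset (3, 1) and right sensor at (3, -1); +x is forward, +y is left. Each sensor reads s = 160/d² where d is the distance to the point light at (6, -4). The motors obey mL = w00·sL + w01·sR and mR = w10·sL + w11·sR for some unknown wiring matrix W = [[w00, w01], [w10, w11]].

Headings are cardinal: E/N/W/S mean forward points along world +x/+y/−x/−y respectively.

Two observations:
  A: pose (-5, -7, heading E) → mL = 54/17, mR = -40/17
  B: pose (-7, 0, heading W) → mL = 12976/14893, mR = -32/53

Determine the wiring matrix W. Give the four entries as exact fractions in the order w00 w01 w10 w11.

obs A: pose=(-5,-7,E) → sL=40/17, sR=2, mL=54/17, mR=-40/17
obs B: pose=(-7,0,W) → sL=32/53, sR=160/281, mL=12976/14893, mR=-32/53
sensor matrix S = [[40/17, 2], [32/53, 160/281]]; det S = 33472/253181
solve [mL_A; mL_B] = S·[w00; w01] and [mR_A; mR_B] = S·[w10; w11]:
  w00 = 1/2, w01 = 1, w10 = -1, w11 = 0

1/2 1 -1 0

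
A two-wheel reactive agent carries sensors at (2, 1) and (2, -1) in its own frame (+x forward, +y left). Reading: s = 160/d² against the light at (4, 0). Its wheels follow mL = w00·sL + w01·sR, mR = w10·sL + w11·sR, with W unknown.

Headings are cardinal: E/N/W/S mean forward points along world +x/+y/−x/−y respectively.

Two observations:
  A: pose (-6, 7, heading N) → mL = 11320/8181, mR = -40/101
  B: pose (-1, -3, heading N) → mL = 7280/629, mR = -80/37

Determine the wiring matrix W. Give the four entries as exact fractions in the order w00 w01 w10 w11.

obs A: pose=(-6,7,N) → sL=80/101, sR=80/81, mL=11320/8181, mR=-40/101
obs B: pose=(-1,-3,N) → sL=160/37, sR=160/17, mL=7280/629, mR=-80/37
sensor matrix S = [[80/101, 80/81], [160/37, 160/17]]; det S = 16384000/5145849
solve [mL_A; mL_B] = S·[w00; w01] and [mR_A; mR_B] = S·[w10; w11]:
  w00 = 1/2, w01 = 1, w10 = -1/2, w11 = 0

1/2 1 -1/2 0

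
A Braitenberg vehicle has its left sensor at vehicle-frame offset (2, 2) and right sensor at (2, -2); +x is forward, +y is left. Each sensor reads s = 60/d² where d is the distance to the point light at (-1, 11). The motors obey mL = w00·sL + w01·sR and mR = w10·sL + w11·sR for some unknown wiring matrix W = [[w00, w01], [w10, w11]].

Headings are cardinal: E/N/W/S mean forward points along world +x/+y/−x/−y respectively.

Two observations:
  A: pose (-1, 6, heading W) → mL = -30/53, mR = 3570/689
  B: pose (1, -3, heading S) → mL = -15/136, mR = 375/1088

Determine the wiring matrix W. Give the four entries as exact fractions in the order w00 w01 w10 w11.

obs A: pose=(-1,6,W) → sL=60/53, sR=60/13, mL=-30/53, mR=3570/689
obs B: pose=(1,-3,S) → sL=15/68, sR=15/64, mL=-15/136, mR=375/1088
sensor matrix S = [[60/53, 60/13], [15/68, 15/64]]; det S = -141075/187408
solve [mL_A; mL_B] = S·[w00; w01] and [mR_A; mR_B] = S·[w10; w11]:
  w00 = -1/2, w01 = 0, w10 = 1/2, w11 = 1

-1/2 0 1/2 1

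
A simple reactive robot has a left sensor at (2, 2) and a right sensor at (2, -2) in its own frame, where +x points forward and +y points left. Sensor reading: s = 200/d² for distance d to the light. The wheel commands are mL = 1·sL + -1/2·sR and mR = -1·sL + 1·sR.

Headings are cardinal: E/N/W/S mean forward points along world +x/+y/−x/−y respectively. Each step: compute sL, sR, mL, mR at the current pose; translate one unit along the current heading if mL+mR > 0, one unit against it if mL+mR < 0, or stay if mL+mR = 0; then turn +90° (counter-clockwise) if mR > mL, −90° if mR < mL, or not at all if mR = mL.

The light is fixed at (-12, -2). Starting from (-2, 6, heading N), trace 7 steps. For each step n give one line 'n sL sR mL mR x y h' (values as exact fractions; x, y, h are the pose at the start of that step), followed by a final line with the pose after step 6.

0 50/41 50/61 2025/2501 -1000/2501 -2 6 N
1 40/53 200/193 2420/10229 2880/10229 -2 7 E
2 100/101 20/29 1890/2929 -880/2929 -1 7 N
3 200/313 200/233 15300/72929 16000/72929 -1 8 E
4 50/61 10/17 545/1037 -240/1037 0 8 N
5 40/73 200/277 3780/20221 3520/20221 0 9 E
6 100/153 100/101 2450/15453 5200/15453 1 9 S
final 1 8 E

n=0: pose=(-2,6,N); sL=50/41, sR=50/61; mL=2025/2501, mR=-1000/2501; mL+mR=25/61 → advance +1; mR−mL=-3025/2501 → turn -1·90°
n=1: pose=(-2,7,E); sL=40/53, sR=200/193; mL=2420/10229, mR=2880/10229; mL+mR=100/193 → advance +1; mR−mL=460/10229 → turn +1·90°
n=2: pose=(-1,7,N); sL=100/101, sR=20/29; mL=1890/2929, mR=-880/2929; mL+mR=10/29 → advance +1; mR−mL=-2770/2929 → turn -1·90°
n=3: pose=(-1,8,E); sL=200/313, sR=200/233; mL=15300/72929, mR=16000/72929; mL+mR=100/233 → advance +1; mR−mL=700/72929 → turn +1·90°
n=4: pose=(0,8,N); sL=50/61, sR=10/17; mL=545/1037, mR=-240/1037; mL+mR=5/17 → advance +1; mR−mL=-785/1037 → turn -1·90°
n=5: pose=(0,9,E); sL=40/73, sR=200/277; mL=3780/20221, mR=3520/20221; mL+mR=100/277 → advance +1; mR−mL=-260/20221 → turn -1·90°
n=6: pose=(1,9,S); sL=100/153, sR=100/101; mL=2450/15453, mR=5200/15453; mL+mR=50/101 → advance +1; mR−mL=2750/15453 → turn +1·90°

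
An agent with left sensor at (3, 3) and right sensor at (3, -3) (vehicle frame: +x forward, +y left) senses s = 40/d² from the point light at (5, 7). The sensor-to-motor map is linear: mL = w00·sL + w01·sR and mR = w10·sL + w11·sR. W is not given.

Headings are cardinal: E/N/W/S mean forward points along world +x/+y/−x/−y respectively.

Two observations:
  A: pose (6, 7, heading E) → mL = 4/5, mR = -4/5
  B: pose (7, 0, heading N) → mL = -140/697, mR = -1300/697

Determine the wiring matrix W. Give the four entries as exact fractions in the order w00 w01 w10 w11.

obs A: pose=(6,7,E) → sL=8/5, sR=8/5, mL=4/5, mR=-4/5
obs B: pose=(7,0,N) → sL=40/17, sR=40/41, mL=-140/697, mR=-1300/697
sensor matrix S = [[8/5, 8/5], [40/17, 40/41]]; det S = -1536/697
solve [mL_A; mL_B] = S·[w00; w01] and [mR_A; mR_B] = S·[w10; w11]:
  w00 = -1/2, w01 = 1, w10 = -1, w11 = 1/2

-1/2 1 -1 1/2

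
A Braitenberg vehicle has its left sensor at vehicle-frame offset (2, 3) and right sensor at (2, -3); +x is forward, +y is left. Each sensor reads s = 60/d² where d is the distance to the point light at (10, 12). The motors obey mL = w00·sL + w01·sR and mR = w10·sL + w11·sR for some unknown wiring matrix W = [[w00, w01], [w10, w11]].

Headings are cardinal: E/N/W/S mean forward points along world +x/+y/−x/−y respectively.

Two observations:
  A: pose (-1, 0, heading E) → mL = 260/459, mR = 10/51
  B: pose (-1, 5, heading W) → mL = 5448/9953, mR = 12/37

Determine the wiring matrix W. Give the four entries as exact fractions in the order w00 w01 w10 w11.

obs A: pose=(-1,0,E) → sL=10/27, sR=10/51, mL=260/459, mR=10/51
obs B: pose=(-1,5,W) → sL=60/269, sR=12/37, mL=5448/9953, mR=12/37
sensor matrix S = [[10/27, 10/51], [60/269, 12/37]]; det S = 116320/1522809
solve [mL_A; mL_B] = S·[w00; w01] and [mR_A; mR_B] = S·[w10; w11]:
  w00 = 1, w01 = 1, w10 = 0, w11 = 1

1 1 0 1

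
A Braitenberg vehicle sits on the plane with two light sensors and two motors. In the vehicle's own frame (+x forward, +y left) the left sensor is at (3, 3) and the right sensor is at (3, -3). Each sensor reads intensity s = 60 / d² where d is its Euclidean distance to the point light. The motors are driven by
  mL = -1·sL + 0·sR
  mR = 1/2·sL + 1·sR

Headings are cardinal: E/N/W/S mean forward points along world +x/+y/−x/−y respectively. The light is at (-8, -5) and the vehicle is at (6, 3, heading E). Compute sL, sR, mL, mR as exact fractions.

left sensor world pos  = (9, 6); dL² = 410
right sensor world pos = (9, 0); dR² = 314
sL = 60/410 = 6/41
sR = 60/314 = 30/157
mL = -1·sL + 0·sR = -6/41
mR = 1/2·sL + 1·sR = 1701/6437

6/41 30/157 -6/41 1701/6437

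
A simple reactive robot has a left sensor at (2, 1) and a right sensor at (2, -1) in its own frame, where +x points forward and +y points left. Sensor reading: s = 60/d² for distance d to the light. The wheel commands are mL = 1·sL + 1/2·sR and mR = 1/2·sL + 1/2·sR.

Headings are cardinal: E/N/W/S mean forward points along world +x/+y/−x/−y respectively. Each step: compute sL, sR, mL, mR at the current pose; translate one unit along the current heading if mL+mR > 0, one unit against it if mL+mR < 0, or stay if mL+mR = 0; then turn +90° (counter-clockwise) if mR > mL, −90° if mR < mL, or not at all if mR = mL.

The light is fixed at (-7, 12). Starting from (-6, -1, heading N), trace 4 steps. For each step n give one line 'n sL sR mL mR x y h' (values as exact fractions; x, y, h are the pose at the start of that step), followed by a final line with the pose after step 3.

n=0: pose=(-6,-1,N); sL=60/121, sR=12/25; mL=2226/3025, mR=1476/3025; mL+mR=3702/3025 → advance +1; mR−mL=-30/121 → turn -1·90°
n=1: pose=(-6,0,E); sL=6/13, sR=30/89; mL=729/1157, mR=462/1157; mL+mR=1191/1157 → advance +1; mR−mL=-3/13 → turn -1·90°
n=2: pose=(-5,0,S); sL=12/41, sR=60/197; mL=3594/8077, mR=2412/8077; mL+mR=6006/8077 → advance +1; mR−mL=-6/41 → turn -1·90°
n=3: pose=(-5,-1,W); sL=15/49, sR=5/12; mL=605/1176, mR=425/1176; mL+mR=515/588 → advance +1; mR−mL=-15/98 → turn -1·90°

0 60/121 12/25 2226/3025 1476/3025 -6 -1 N
1 6/13 30/89 729/1157 462/1157 -6 0 E
2 12/41 60/197 3594/8077 2412/8077 -5 0 S
3 15/49 5/12 605/1176 425/1176 -5 -1 W
final -6 -1 N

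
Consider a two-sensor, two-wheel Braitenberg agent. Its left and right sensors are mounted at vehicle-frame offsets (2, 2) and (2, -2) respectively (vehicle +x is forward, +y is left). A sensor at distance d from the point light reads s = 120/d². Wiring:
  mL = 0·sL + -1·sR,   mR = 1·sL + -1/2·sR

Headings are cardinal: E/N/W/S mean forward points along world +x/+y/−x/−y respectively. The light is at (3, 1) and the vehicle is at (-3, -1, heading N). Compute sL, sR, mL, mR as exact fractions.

15/8 15/2 -15/2 -15/8

left sensor world pos  = (-5, 1); dL² = 64
right sensor world pos = (-1, 1); dR² = 16
sL = 120/64 = 15/8
sR = 120/16 = 15/2
mL = 0·sL + -1·sR = -15/2
mR = 1·sL + -1/2·sR = -15/8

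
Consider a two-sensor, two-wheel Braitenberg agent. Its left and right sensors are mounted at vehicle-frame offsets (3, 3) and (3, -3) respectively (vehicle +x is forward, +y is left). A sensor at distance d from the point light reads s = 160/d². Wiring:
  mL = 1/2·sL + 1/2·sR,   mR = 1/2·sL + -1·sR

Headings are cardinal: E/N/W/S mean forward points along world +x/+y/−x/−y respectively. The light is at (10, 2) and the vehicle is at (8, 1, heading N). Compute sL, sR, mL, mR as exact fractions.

160/29 32 544/29 -848/29

left sensor world pos  = (5, 4); dL² = 29
right sensor world pos = (11, 4); dR² = 5
sL = 160/29 = 160/29
sR = 160/5 = 32
mL = 1/2·sL + 1/2·sR = 544/29
mR = 1/2·sL + -1·sR = -848/29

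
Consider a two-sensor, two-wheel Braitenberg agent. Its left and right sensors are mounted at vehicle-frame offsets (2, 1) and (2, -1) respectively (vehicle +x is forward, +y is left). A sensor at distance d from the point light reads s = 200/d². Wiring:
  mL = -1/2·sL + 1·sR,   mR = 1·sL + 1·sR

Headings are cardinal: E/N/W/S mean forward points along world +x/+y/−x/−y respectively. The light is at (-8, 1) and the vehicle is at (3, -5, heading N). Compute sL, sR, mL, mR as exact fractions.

50/29 5/4 45/116 345/116

left sensor world pos  = (2, -3); dL² = 116
right sensor world pos = (4, -3); dR² = 160
sL = 200/116 = 50/29
sR = 200/160 = 5/4
mL = -1/2·sL + 1·sR = 45/116
mR = 1·sL + 1·sR = 345/116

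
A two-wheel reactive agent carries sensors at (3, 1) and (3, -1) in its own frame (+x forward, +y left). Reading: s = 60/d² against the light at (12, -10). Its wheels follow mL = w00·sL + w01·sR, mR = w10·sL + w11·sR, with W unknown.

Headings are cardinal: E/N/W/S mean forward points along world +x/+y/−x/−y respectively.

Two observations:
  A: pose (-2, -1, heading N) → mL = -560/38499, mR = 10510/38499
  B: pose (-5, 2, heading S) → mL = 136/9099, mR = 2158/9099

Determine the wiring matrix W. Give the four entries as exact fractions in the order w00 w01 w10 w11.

1/2 -1/2 1/2 1

obs A: pose=(-2,-1,N) → sL=20/123, sR=60/313, mL=-560/38499, mR=10510/38499
obs B: pose=(-5,2,S) → sL=60/337, sR=4/27, mL=136/9099, mR=2158/9099
sensor matrix S = [[20/123, 60/313], [60/337, 4/27]]; det S = -3517120/350302401
solve [mL_A; mL_B] = S·[w00; w01] and [mR_A; mR_B] = S·[w10; w11]:
  w00 = 1/2, w01 = -1/2, w10 = 1/2, w11 = 1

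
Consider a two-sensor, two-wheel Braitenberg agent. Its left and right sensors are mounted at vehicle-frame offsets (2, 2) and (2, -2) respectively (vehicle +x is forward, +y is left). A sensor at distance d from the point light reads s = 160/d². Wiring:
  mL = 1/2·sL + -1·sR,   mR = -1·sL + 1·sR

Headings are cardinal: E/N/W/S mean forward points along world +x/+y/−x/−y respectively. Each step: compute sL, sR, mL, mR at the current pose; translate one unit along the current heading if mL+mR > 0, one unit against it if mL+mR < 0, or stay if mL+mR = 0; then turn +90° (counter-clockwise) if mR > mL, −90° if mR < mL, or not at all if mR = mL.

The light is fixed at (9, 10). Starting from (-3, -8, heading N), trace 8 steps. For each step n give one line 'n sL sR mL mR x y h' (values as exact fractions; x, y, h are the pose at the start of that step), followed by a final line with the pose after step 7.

n=0: pose=(-3,-8,N); sL=40/113, sR=40/89; mL=-2740/10057, mR=960/10057; mL+mR=-20/113 → advance -1; mR−mL=3700/10057 → turn +1·90°
n=1: pose=(-3,-9,W); sL=160/637, sR=32/97; mL=-12624/61789, mR=4864/61789; mL+mR=-80/637 → advance -1; mR−mL=17488/61789 → turn +1·90°
n=2: pose=(-2,-9,S); sL=80/261, sR=16/61; mL=-1736/15921, mR=-704/15921; mL+mR=-40/261 → advance -1; mR−mL=344/5307 → turn +1·90°
n=3: pose=(-2,-8,E); sL=160/337, sR=160/481; mL=-15440/162097, mR=-23040/162097; mL+mR=-80/337 → advance -1; mR−mL=-7600/162097 → turn -1·90°
n=4: pose=(-3,-8,S); sL=8/25, sR=40/149; mL=-404/3725, mR=-192/3725; mL+mR=-4/25 → advance -1; mR−mL=212/3725 → turn +1·90°
n=5: pose=(-3,-7,E); sL=32/65, sR=160/461; mL=-3024/29965, mR=-4352/29965; mL+mR=-16/65 → advance -1; mR−mL=-1328/29965 → turn -1·90°
n=6: pose=(-4,-7,S); sL=80/241, sR=80/293; mL=-7560/70613, mR=-4160/70613; mL+mR=-40/241 → advance -1; mR−mL=3400/70613 → turn +1·90°
n=7: pose=(-4,-6,E); sL=160/317, sR=32/89; mL=-3024/28213, mR=-4096/28213; mL+mR=-80/317 → advance -1; mR−mL=-1072/28213 → turn -1·90°

0 40/113 40/89 -2740/10057 960/10057 -3 -8 N
1 160/637 32/97 -12624/61789 4864/61789 -3 -9 W
2 80/261 16/61 -1736/15921 -704/15921 -2 -9 S
3 160/337 160/481 -15440/162097 -23040/162097 -2 -8 E
4 8/25 40/149 -404/3725 -192/3725 -3 -8 S
5 32/65 160/461 -3024/29965 -4352/29965 -3 -7 E
6 80/241 80/293 -7560/70613 -4160/70613 -4 -7 S
7 160/317 32/89 -3024/28213 -4096/28213 -4 -6 E
final -5 -6 S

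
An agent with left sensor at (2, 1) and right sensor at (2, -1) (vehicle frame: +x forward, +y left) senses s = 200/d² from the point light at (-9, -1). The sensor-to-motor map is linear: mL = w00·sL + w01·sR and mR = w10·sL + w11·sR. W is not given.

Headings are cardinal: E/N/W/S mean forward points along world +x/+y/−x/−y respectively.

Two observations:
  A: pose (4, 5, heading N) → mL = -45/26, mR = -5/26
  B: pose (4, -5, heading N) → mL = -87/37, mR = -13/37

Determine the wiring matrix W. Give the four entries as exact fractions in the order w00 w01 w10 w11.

obs A: pose=(4,5,N) → sL=25/26, sR=10/13, mL=-45/26, mR=-5/26
obs B: pose=(4,-5,N) → sL=50/37, sR=1, mL=-87/37, mR=-13/37
sensor matrix S = [[25/26, 10/13], [50/37, 1]]; det S = -75/962
solve [mL_A; mL_B] = S·[w00; w01] and [mR_A; mR_B] = S·[w10; w11]:
  w00 = -1, w01 = -1, w10 = -1, w11 = 1

-1 -1 -1 1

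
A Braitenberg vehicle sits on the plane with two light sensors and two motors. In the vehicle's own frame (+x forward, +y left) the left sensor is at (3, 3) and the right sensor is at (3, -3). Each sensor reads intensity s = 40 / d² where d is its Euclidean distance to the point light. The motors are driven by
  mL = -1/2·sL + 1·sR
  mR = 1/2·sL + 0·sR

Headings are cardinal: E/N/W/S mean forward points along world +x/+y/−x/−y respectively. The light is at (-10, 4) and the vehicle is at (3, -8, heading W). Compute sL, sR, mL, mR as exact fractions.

left sensor world pos  = (0, -11); dL² = 325
right sensor world pos = (0, -5); dR² = 181
sL = 40/325 = 8/65
sR = 40/181 = 40/181
mL = -1/2·sL + 1·sR = 1876/11765
mR = 1/2·sL + 0·sR = 4/65

8/65 40/181 1876/11765 4/65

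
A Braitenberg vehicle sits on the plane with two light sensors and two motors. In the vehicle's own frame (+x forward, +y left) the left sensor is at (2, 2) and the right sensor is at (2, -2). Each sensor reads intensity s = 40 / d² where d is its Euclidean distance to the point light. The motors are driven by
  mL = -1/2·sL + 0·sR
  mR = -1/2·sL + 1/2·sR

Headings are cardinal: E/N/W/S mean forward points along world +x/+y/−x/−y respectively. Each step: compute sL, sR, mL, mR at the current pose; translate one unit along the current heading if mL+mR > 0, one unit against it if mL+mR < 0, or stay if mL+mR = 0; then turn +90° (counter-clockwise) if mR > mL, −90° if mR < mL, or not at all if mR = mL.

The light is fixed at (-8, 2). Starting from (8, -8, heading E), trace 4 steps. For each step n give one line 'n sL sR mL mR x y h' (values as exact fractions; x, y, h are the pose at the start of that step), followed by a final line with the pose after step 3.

n=0: pose=(8,-8,E); sL=10/97, sR=10/117; mL=-5/97, mR=-100/11349; mL+mR=-685/11349 → advance -1; mR−mL=5/117 → turn +1·90°
n=1: pose=(7,-8,N); sL=40/233, sR=40/353; mL=-20/233, mR=-2400/82249; mL+mR=-9460/82249 → advance -1; mR−mL=20/353 → turn +1·90°
n=2: pose=(7,-9,W); sL=20/169, sR=4/25; mL=-10/169, mR=88/4225; mL+mR=-162/4225 → advance -1; mR−mL=2/25 → turn +1·90°
n=3: pose=(8,-9,S); sL=40/493, sR=8/73; mL=-20/493, mR=512/35989; mL+mR=-948/35989 → advance -1; mR−mL=4/73 → turn +1·90°

0 10/97 10/117 -5/97 -100/11349 8 -8 E
1 40/233 40/353 -20/233 -2400/82249 7 -8 N
2 20/169 4/25 -10/169 88/4225 7 -9 W
3 40/493 8/73 -20/493 512/35989 8 -9 S
final 8 -8 E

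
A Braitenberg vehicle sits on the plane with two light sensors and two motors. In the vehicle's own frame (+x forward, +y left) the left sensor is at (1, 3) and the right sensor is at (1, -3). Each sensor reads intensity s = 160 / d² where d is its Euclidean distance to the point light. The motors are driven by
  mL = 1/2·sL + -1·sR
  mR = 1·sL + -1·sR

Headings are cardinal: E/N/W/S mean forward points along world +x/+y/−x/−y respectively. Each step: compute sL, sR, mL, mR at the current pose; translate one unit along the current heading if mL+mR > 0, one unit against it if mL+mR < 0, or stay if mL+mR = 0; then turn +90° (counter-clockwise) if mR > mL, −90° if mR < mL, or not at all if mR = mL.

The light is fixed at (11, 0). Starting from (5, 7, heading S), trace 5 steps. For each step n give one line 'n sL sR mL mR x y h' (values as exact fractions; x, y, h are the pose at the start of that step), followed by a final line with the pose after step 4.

0 32/9 160/117 16/39 256/117 5 7 S
1 80/53 80/17 -3560/901 -2880/901 5 6 E
2 160/149 32/13 -3728/1937 -2688/1937 4 6 N
3 40/17 5/4 -5/68 75/68 4 5 W
4 160/41 160/137 4400/5617 15360/5617 3 5 S
final 3 4 E

n=0: pose=(5,7,S); sL=32/9, sR=160/117; mL=16/39, mR=256/117; mL+mR=304/117 → advance +1; mR−mL=16/9 → turn +1·90°
n=1: pose=(5,6,E); sL=80/53, sR=80/17; mL=-3560/901, mR=-2880/901; mL+mR=-6440/901 → advance -1; mR−mL=40/53 → turn +1·90°
n=2: pose=(4,6,N); sL=160/149, sR=32/13; mL=-3728/1937, mR=-2688/1937; mL+mR=-6416/1937 → advance -1; mR−mL=80/149 → turn +1·90°
n=3: pose=(4,5,W); sL=40/17, sR=5/4; mL=-5/68, mR=75/68; mL+mR=35/34 → advance +1; mR−mL=20/17 → turn +1·90°
n=4: pose=(3,5,S); sL=160/41, sR=160/137; mL=4400/5617, mR=15360/5617; mL+mR=19760/5617 → advance +1; mR−mL=80/41 → turn +1·90°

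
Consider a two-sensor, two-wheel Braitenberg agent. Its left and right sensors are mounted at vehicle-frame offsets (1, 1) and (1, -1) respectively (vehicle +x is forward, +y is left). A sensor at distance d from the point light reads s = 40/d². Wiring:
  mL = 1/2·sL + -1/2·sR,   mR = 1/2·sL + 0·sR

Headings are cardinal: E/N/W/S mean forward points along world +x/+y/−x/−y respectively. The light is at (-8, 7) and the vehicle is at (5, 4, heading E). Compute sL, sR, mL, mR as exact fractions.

left sensor world pos  = (6, 5); dL² = 200
right sensor world pos = (6, 3); dR² = 212
sL = 40/200 = 1/5
sR = 40/212 = 10/53
mL = 1/2·sL + -1/2·sR = 3/530
mR = 1/2·sL + 0·sR = 1/10

1/5 10/53 3/530 1/10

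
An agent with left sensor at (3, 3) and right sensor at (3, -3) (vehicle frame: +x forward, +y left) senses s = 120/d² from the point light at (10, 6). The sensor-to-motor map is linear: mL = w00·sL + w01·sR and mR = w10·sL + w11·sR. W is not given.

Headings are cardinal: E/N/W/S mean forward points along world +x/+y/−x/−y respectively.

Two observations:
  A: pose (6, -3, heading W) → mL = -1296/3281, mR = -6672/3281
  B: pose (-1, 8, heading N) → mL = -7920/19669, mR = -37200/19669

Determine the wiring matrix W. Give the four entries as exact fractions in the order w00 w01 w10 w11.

obs A: pose=(6,-3,W) → sL=120/193, sR=24/17, mL=-1296/3281, mR=-6672/3281
obs B: pose=(-1,8,N) → sL=120/221, sR=120/89, mL=-7920/19669, mR=-37200/19669
sensor matrix S = [[120/193, 24/17], [120/221, 120/89]]; det S = 4631040/64533989
solve [mL_A; mL_B] = S·[w00; w01] and [mR_A; mR_B] = S·[w10; w11]:
  w00 = 1/2, w01 = -1/2, w10 = -1, w11 = -1

1/2 -1/2 -1 -1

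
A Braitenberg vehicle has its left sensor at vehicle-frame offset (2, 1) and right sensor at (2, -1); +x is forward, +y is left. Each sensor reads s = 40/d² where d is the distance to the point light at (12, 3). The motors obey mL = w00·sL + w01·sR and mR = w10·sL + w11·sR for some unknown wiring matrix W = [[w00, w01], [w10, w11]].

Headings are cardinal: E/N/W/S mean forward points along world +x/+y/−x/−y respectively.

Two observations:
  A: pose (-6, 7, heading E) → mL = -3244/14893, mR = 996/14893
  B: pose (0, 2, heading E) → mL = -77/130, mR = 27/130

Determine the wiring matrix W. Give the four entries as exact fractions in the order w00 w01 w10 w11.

-1 -1/2 1 -1/2

obs A: pose=(-6,7,E) → sL=40/281, sR=8/53, mL=-3244/14893, mR=996/14893
obs B: pose=(0,2,E) → sL=2/5, sR=5/13, mL=-77/130, mR=27/130
sensor matrix S = [[40/281, 8/53], [2/5, 5/13]]; det S = -5448/968045
solve [mL_A; mL_B] = S·[w00; w01] and [mR_A; mR_B] = S·[w10; w11]:
  w00 = -1, w01 = -1/2, w10 = 1, w11 = -1/2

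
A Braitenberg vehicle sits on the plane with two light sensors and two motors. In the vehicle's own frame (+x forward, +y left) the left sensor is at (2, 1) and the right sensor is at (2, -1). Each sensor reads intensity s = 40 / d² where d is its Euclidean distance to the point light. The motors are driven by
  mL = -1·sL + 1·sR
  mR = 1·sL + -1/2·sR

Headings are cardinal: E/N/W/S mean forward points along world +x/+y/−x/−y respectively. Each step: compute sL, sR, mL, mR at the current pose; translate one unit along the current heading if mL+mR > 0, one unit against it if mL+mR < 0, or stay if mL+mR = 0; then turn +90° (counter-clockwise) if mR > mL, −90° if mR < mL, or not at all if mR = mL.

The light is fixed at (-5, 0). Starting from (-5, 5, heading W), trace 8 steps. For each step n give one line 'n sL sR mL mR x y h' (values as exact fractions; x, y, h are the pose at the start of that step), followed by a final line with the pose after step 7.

n=0: pose=(-5,5,W); sL=2, sR=1; mL=-1, mR=3/2; mL+mR=1/2 → advance +1; mR−mL=5/2 → turn +1·90°
n=1: pose=(-6,5,S); sL=40/9, sR=40/13; mL=-160/117, mR=340/117; mL+mR=20/13 → advance +1; mR−mL=500/117 → turn +1·90°
n=2: pose=(-6,4,E); sL=20/13, sR=4; mL=32/13, mR=-6/13; mL+mR=2 → advance +1; mR−mL=-38/13 → turn -1·90°
n=3: pose=(-5,4,S); sL=8, sR=8; mL=0, mR=4; mL+mR=4 → advance +1; mR−mL=4 → turn +1·90°
n=4: pose=(-5,3,E); sL=2, sR=5; mL=3, mR=-1/2; mL+mR=5/2 → advance +1; mR−mL=-7/2 → turn -1·90°
n=5: pose=(-4,3,S); sL=8, sR=40; mL=32, mR=-12; mL+mR=20 → advance +1; mR−mL=-44 → turn -1·90°
n=6: pose=(-4,2,W); sL=20, sR=4; mL=-16, mR=18; mL+mR=2 → advance +1; mR−mL=34 → turn +1·90°
n=7: pose=(-5,2,S); sL=40, sR=40; mL=0, mR=20; mL+mR=20 → advance +1; mR−mL=20 → turn +1·90°

0 2 1 -1 3/2 -5 5 W
1 40/9 40/13 -160/117 340/117 -6 5 S
2 20/13 4 32/13 -6/13 -6 4 E
3 8 8 0 4 -5 4 S
4 2 5 3 -1/2 -5 3 E
5 8 40 32 -12 -4 3 S
6 20 4 -16 18 -4 2 W
7 40 40 0 20 -5 2 S
final -5 1 E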